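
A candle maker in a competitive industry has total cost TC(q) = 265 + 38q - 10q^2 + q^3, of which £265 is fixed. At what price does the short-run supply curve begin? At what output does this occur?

£13 per unit, at q = 5

The shutdown price is the minimum of AVC. VC = 38q - 10q^2 + q^3, so AVC = 38 - 10q + q^2.
dAVC/dq = -10 + 2q = 0 gives q = 5. min AVC = 38 - 10·5 + 5^2 = 13.
For P < £13 the firm produces nothing.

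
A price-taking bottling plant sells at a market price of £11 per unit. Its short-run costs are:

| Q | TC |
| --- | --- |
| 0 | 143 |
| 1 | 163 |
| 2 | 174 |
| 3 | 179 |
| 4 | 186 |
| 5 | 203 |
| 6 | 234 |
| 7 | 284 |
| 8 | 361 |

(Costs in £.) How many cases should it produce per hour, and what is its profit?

Compute π = P·Q − TC at each output: Q=0: -143; Q=1: -152; Q=2: -152; Q=3: -146; Q=4: -142; Q=5: -148; Q=6: -168; Q=7: -207; Q=8: -273.
Profit is maximized at Q = 4. AVC there is 43/4 = £10.75 ≤ P, so producing beats shutting down (which would give -£143).

Q = 4; profit = -£142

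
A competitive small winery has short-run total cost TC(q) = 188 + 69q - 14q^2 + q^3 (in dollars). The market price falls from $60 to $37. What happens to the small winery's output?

Output falls from 9 to 8

AVC = 69 - 14q + q^2, minimized at q = 7 where min AVC = $20. MC = 69 - 28q + 3q^2.
At P = $60 ≥ min AVC, set P = MC on the rising branch: q = 9.
At P = $37 ≥ min AVC, set P = MC: q = 8. The firm stays open but cuts output.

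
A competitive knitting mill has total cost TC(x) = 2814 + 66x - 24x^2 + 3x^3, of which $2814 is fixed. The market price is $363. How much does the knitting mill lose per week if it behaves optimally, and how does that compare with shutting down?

AVC = 66 - 24x + 3x^2 has its minimum $18 at x = 4; price $363 clears that bar, so the firm operates.
With MC = 66 - 48x + 9x^2, P = MC on the upward-sloping part at x* = 9.
TR = 363·9 = 3267. TC = 2814 + 837 = 3651. Profit = 3267 − 3651 = -$384.
That loss of $384 beats the $2814 the firm would lose by shutting down; producing recovers $2430 of fixed cost.

Profit = -$384 at x = 9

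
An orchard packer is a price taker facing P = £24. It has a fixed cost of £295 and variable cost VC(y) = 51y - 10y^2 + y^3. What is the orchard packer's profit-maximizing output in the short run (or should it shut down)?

Strip out fixed cost: VC = 51y - 10y^2 + y^3. Then AVC = 51 - 10y + y^2 and MC = 51 - 20y + 3y^2.
AVC is minimized where dAVC/dy = -10 + 2y = 0, at y = 5; min AVC = 51 - 10·5 + 5^2 = £26.
P = £24 lies below min AVC = £26; no output level covers variable cost.
Shutting down limits the loss to fixed cost, £295.

Shut down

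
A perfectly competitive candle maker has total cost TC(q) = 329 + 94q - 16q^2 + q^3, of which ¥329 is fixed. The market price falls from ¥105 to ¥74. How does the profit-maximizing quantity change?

AVC = 94 - 16q + q^2, minimized at q = 8 where min AVC = ¥30. MC = 94 - 32q + 3q^2.
With P = ¥105 above the shutdown price, P = MC gives q = 11.
At P = ¥74 ≥ min AVC, set P = MC: q = 10. The firm stays open but cuts output.

Output falls from 11 to 10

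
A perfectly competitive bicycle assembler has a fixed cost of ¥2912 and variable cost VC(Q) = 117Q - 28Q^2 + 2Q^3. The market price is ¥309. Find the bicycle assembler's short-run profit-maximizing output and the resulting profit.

AVC = 117 - 28Q + 2Q^2; min AVC = ¥19 at Q = 7. Since P = ¥309 ≥ min AVC, the firm produces.
MC = 117 - 56Q + 6Q^2. Setting P = MC and taking the root on the rising branch gives Q* = 12.
TR = 309·12 = 3708. TC = 2912 + 828 = 3740. Profit = 3708 − 3740 = -¥32.
That loss of ¥32 beats the ¥2912 the firm would lose by shutting down; producing recovers ¥2880 of fixed cost.

Profit = -¥32 at Q = 12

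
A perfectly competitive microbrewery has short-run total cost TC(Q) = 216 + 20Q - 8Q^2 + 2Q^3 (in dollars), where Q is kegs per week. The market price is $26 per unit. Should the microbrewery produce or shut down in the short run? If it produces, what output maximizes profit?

Produce at Q = 3

Strip out fixed cost: VC = 20Q - 8Q^2 + 2Q^3. Then AVC = 20 - 8Q + 2Q^2 and MC = 20 - 16Q + 6Q^2.
AVC is minimized where dAVC/dQ = -8 + 4Q = 0, at Q = 2; min AVC = 20 - 8·2 + 2·2^2 = $12.
P = $26 exceeds min AVC = $12, so the firm stays open.
Set P = MC: 26 = 20 - 16Q + 6Q^2 → -6 - 16Q + 6Q^2 = 0. The roots are Q = -1/3 and Q = 3; the profit-maximizing output is on the rising part of MC, so Q* = 3.
Check: AVC at Q = 3 is $14 ≤ P, so revenue covers variable cost.
Profit = P·Q − TC = 26·3 − 258 = -$180, a loss, but smaller than the $216 fixed cost the firm would lose by shutting down.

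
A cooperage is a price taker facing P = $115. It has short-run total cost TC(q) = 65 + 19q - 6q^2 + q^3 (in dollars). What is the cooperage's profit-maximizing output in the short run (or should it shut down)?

Variable cost is VC = 19q - 6q^2 + q^3, so AVC = VC/q = 19 - 6q + q^2 and MC = dTC/dq = 19 - 12q + 3q^2.
The AVC parabola has its vertex at q = 6/2 = 3, where AVC = 19 - 6·3 + 3^2 = $10.
P = $115 exceeds min AVC = $10, so the firm stays open.
P = MC gives -96 - 12q + 3q^2 = 0, with roots -4 and 8. Take the larger (rising MC): q* = 8.
Check: AVC at q = 8 is $35 ≤ P, so revenue covers variable cost.
Profit = P·q − TC = 115·8 − 345 = $575.

Produce at q = 8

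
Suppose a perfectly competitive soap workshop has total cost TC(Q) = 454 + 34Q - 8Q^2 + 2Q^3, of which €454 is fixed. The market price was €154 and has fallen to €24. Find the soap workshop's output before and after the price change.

Output falls from 6 to 0 (the firm shuts down)

MC = 34 - 16Q + 6Q^2; the shutdown threshold is min AVC = €26 (at Q = 2).
With P = €154 above the shutdown price, P = MC gives Q = 6.
At P = €24 < min AVC = €26, price no longer covers variable cost at any output, so the firm shuts down: Q = 0.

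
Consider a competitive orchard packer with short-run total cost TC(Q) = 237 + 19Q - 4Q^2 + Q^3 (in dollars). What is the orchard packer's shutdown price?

$15 per unit

The firm shuts down when price falls below the minimum of average variable cost. AVC = VC/Q = 19 - 4Q + Q^2.
dAVC/dQ = -4 + 2Q = 0 gives Q = 2. min AVC = 19 - 4·2 + 2^2 = 15.
For P < $15 the firm produces nothing.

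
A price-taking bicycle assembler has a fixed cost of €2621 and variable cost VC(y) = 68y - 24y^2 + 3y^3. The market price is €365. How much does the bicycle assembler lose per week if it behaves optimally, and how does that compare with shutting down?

AVC = 68 - 24y + 3y^2 has its minimum €20 at y = 4; price €365 clears that bar, so the firm operates.
MC = 68 - 48y + 9y^2. Setting P = MC and taking the root on the rising branch gives y* = 9.
TR = 365·9 = 3285. TC = 2621 + 855 = 3476. Profit = 3285 − 3476 = -€191.
That loss of €191 beats the €2621 the firm would lose by shutting down; producing recovers €2430 of fixed cost.

Profit = -€191 at y = 9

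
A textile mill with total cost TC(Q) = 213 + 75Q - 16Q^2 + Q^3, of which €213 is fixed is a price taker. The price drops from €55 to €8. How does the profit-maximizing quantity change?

MC = 75 - 32Q + 3Q^2; the shutdown threshold is min AVC = €11 (at Q = 8).
At P = €55 ≥ min AVC, set P = MC on the rising branch: Q = 10.
At P = €8 < min AVC = €11, price no longer covers variable cost at any output, so the firm shuts down: Q = 0.

Output falls from 10 to 0 (the firm shuts down)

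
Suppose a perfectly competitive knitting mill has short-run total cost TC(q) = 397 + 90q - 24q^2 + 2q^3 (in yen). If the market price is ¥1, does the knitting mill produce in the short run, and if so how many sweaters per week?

Shut down

Strip out fixed cost: VC = 90q - 24q^2 + 2q^3. Then AVC = 90 - 24q + 2q^2 and MC = 90 - 48q + 6q^2.
AVC is minimized where dAVC/dq = -24 + 4q = 0, at q = 6; min AVC = 90 - 24·6 + 2·6^2 = ¥18.
Since P = ¥1 < min AVC = ¥18, price fails to cover variable cost at any output.
Best response: produce nothing and absorb the ¥397 fixed cost.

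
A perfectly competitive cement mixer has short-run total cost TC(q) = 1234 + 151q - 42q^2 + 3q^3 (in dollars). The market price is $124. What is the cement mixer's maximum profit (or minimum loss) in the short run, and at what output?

Profit = -$262 at q = 9

AVC = 151 - 42q + 3q^2 has its minimum $4 at q = 7; price $124 clears that bar, so the firm operates.
MC = 151 - 84q + 9q^2. Setting P = MC and taking the root on the rising branch gives q* = 9.
TR = 124·9 = 1116. TC = 1234 + 144 = 1378. Profit = 1116 − 1378 = -$262.
By producing, the firm covers all variable cost plus $972 of fixed cost; shutting down would lose the full $1234.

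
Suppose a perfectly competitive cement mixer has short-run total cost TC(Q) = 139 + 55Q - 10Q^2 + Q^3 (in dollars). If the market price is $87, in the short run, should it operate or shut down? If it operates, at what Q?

Strip out fixed cost: VC = 55Q - 10Q^2 + Q^3. Then AVC = 55 - 10Q + Q^2 and MC = 55 - 20Q + 3Q^2.
The AVC parabola has its vertex at Q = 10/2 = 5, where AVC = 55 - 10·5 + 5^2 = $30.
Since P = $87 ≥ min AVC = $30, price covers variable cost and the firm should produce.
Set P = MC: 87 = 55 - 20Q + 3Q^2 → -32 - 20Q + 3Q^2 = 0. The roots are Q = -4/3 and Q = 8; the profit-maximizing output is on the rising part of MC, so Q* = 8.
Check: AVC at Q = 8 is $39 ≤ P, so revenue covers variable cost.
Profit = P·Q − TC = 87·8 − 451 = $245.

Produce at Q = 8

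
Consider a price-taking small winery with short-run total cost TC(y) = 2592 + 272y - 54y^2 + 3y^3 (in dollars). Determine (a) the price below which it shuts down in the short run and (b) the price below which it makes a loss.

Shutdown price = min AVC. AVC = 272 - 54y + 3y^2, with vertex at y = 9 and minimum $29.
ATC = 2592/y + 272 - 54y + 3y^2. Setting dATC/dy = −2592/y^2 − 54 + 6y = 0 gives y = 12 (since 6·12^3 − 54·12^2 = 2592).
min ATC = 2592/12 + 272 − 54·12 + 3·12^2 = $272. That is the break-even price.
For $29 ≤ P < $272 the firm produces at a loss; below $29 it shuts down.

Shutdown price = $29; break-even price = $272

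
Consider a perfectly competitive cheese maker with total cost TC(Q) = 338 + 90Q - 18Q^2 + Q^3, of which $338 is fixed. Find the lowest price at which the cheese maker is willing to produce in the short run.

The firm shuts down when price falls below the minimum of average variable cost. AVC = VC/Q = 90 - 18Q + Q^2.
dAVC/dQ = -18 + 2Q = 0 gives Q = 9. min AVC = 90 - 18·9 + 9^2 = 9.
So the shutdown price is $9.

$9 per unit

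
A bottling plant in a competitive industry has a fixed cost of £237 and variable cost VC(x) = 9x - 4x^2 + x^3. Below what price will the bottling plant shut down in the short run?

The shutdown price is the minimum of AVC. VC = 9x - 4x^2 + x^3, so AVC = 9 - 4x + x^2.
dAVC/dx = -4 + 2x = 0 gives x = 2. min AVC = 9 - 4·2 + 2^2 = 5.
So the shutdown price is £5.

£5 per unit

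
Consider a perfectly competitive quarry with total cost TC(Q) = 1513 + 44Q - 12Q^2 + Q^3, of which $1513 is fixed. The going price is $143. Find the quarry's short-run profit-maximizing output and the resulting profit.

AVC = 44 - 12Q + Q^2 has its minimum $8 at Q = 6; price $143 clears that bar, so the firm operates.
With MC = 44 - 24Q + 3Q^2, P = MC on the upward-sloping part at Q* = 11.
TR = 143·11 = 1573. TC = 1513 + 363 = 1876. Profit = 1573 − 1876 = -$303.
By producing, the firm covers all variable cost plus $1210 of fixed cost; shutting down would lose the full $1513.

Profit = -$303 at Q = 11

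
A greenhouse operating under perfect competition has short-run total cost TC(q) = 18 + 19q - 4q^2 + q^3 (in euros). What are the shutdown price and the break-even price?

Shutdown price = min AVC. AVC = 19 - 4q + q^2, with vertex at q = 2 and minimum €15.
ATC = 18/q + 19 - 4q + q^2. Setting dATC/dq = −18/q^2 − 4 + 2q = 0 gives q = 3 (since 2·3^3 − 4·3^2 = 18).
min ATC = 18/3 + 19 − 4·3 + 3^2 = €22. That is the break-even price.
For €15 ≤ P < €22 the firm produces at a loss; below €15 it shuts down.

Shutdown price = €15; break-even price = €22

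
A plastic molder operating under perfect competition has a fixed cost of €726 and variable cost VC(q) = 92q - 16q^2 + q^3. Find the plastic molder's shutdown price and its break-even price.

Shutdown price = €28; break-even price = €103

Shutdown price = min AVC. AVC = 92 - 16q + q^2, with vertex at q = 8 and minimum €28.
ATC = 726/q + 92 - 16q + q^2. Setting dATC/dq = −726/q^2 − 16 + 2q = 0 gives q = 11 (since 2·11^3 − 16·11^2 = 726).
min ATC = 726/11 + 92 − 16·11 + 11^2 = €103. That is the break-even price.
For €28 ≤ P < €103 the firm produces at a loss; below €28 it shuts down.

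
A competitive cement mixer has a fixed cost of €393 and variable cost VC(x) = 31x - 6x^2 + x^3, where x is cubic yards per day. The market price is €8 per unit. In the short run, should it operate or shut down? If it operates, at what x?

From TC, MC = TC'(x) = 31 - 12x + 3x^2 and AVC = VC/x = 31 - 6x + x^2.
The AVC parabola has its vertex at x = 6/2 = 3, where AVC = 31 - 6·3 + 3^2 = €22.
With P < min AVC (€8 < €22), every unit sold adds to the loss.
Shutting down limits the loss to fixed cost, €393.

Shut down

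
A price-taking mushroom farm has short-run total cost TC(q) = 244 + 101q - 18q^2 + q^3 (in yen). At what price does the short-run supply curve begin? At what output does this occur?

¥20 per unit, at q = 9

Short-run supply begins at min AVC. From VC = 101q - 18q^2 + q^3, AVC = 101 - 18q + q^2.
dAVC/dq = -18 + 2q = 0 gives q = 9. min AVC = 101 - 18·9 + 9^2 = 20.
So the shutdown price is ¥20.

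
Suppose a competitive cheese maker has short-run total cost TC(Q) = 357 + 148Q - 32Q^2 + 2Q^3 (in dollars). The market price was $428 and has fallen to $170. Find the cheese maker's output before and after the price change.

Output falls from 14 to 11

AVC = 148 - 32Q + 2Q^2, minimized at Q = 8 where min AVC = $20. MC = 148 - 64Q + 6Q^2.
With P = $428 above the shutdown price, P = MC gives Q = 14.
At P = $170 ≥ min AVC, set P = MC: Q = 11. The firm stays open but cuts output.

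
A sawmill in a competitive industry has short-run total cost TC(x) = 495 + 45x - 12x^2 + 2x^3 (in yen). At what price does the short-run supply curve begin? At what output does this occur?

¥27 per unit, at x = 3

Short-run supply begins at min AVC. From VC = 45x - 12x^2 + 2x^3, AVC = 45 - 12x + 2x^2.
At the minimum of AVC, MC = AVC. MC = 45 - 24x + 6x^2; setting MC = AVC gives 4x^2 - 12x = 0, so x = 3. min AVC = 27.
So the shutdown price is ¥27.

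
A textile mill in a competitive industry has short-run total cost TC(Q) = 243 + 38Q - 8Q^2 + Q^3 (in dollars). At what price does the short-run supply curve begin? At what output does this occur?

Short-run supply begins at min AVC. From VC = 38Q - 8Q^2 + Q^3, AVC = 38 - 8Q + Q^2.
dAVC/dQ = -8 + 2Q = 0 gives Q = 4. min AVC = 38 - 8·4 + 4^2 = 22.
So the shutdown price is $22.

$22 per unit, at Q = 4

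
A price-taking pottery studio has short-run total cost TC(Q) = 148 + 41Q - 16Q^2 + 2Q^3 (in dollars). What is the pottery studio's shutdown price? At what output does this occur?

$9 per unit, at Q = 4

The shutdown price is the minimum of AVC. VC = 41Q - 16Q^2 + 2Q^3, so AVC = 41 - 16Q + 2Q^2.
dAVC/dQ = -16 + 4Q = 0 gives Q = 4. min AVC = 41 - 16·4 + 2·4^2 = 9.
So the shutdown price is $9.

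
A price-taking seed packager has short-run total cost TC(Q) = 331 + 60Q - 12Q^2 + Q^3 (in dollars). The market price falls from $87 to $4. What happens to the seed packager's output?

MC = 60 - 24Q + 3Q^2; the shutdown threshold is min AVC = $24 (at Q = 6).
At P = $87 ≥ min AVC, set P = MC on the rising branch: Q = 9.
At P = $4 < min AVC = $24, price no longer covers variable cost at any output, so the firm shuts down: Q = 0.

Output falls from 9 to 0 (the firm shuts down)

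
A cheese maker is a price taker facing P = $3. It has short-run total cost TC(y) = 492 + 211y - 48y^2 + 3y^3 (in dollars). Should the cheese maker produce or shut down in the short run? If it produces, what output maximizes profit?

Variable cost is VC = 211y - 48y^2 + 3y^3, so AVC = VC/y = 211 - 48y + 3y^2 and MC = dTC/dy = 211 - 96y + 9y^2.
AVC is minimized where dAVC/dy = -48 + 6y = 0, at y = 8; min AVC = 211 - 48·8 + 3·8^2 = $19.
P = $3 lies below min AVC = $19; no output level covers variable cost.
Best response: produce nothing and absorb the $492 fixed cost.

Shut down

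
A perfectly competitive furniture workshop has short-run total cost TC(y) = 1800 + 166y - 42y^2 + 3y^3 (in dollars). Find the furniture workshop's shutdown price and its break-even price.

Shutdown price = min AVC. AVC = 166 - 42y + 3y^2, with vertex at y = 7 and minimum $19.
ATC = 1800/y + 166 - 42y + 3y^2. Setting dATC/dy = −1800/y^2 − 42 + 6y = 0 gives y = 10 (since 6·10^3 − 42·10^2 = 1800).
min ATC = 1800/10 + 166 − 42·10 + 3·10^2 = $226. That is the break-even price.
For $19 ≤ P < $226 the firm produces at a loss; below $19 it shuts down.

Shutdown price = $19; break-even price = $226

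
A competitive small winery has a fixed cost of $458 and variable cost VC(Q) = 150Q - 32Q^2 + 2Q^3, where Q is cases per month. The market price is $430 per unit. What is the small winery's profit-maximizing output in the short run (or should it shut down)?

Strip out fixed cost: VC = 150Q - 32Q^2 + 2Q^3. Then AVC = 150 - 32Q + 2Q^2 and MC = 150 - 64Q + 6Q^2.
AVC is minimized where dAVC/dQ = -32 + 4Q = 0, at Q = 8; min AVC = 150 - 32·8 + 2·8^2 = $22.
Since P = $430 ≥ min AVC = $22, price covers variable cost and the firm should produce.
Solving P = MC: -280 - 64Q + 6Q^2 = 0 ⇒ Q = -10/3 or 14. On the upward-sloping branch, Q* = 14.
Check: AVC at Q = 14 is $94 ≤ P, so revenue covers variable cost.
Profit = P·Q − TC = 430·14 − 1774 = $4246.

Produce at Q = 14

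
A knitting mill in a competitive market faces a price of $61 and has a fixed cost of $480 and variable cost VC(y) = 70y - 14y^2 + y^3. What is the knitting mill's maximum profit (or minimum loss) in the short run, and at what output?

AVC = 70 - 14y + y^2; min AVC = $21 at y = 7. Since P = $61 ≥ min AVC, the firm produces.
MC = 70 - 28y + 3y^2. Setting P = MC and taking the root on the rising branch gives y* = 9.
TR = 61·9 = 549. TC = 480 + 225 = 705. Profit = 549 − 705 = -$156.
Shutting down would mean losing the fixed cost of $480, so operating at a loss of $156 is better by $324.

Profit = -$156 at y = 9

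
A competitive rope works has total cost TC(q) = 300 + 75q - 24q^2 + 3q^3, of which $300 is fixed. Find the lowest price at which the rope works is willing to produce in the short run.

Short-run supply begins at min AVC. From VC = 75q - 24q^2 + 3q^3, AVC = 75 - 24q + 3q^2.
dAVC/dq = -24 + 6q = 0 gives q = 4. min AVC = 75 - 24·4 + 3·4^2 = 27.
So the shutdown price is $27.

$27 per unit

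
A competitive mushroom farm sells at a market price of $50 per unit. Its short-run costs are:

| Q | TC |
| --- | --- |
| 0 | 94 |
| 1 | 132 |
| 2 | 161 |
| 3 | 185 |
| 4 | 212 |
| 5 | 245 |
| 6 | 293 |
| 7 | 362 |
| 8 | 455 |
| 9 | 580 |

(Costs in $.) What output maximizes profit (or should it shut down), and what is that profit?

Compute π = P·Q − TC at each output: Q=0: -94; Q=1: -82; Q=2: -61; Q=3: -35; Q=4: -12; Q=5: 5; Q=6: 7; Q=7: -12; Q=8: -55; Q=9: -130.
Profit is maximized at Q = 6. AVC there is 199/6 = $33.17 ≤ P, so producing beats shutting down (which would give -$94).

Q = 6; profit = $7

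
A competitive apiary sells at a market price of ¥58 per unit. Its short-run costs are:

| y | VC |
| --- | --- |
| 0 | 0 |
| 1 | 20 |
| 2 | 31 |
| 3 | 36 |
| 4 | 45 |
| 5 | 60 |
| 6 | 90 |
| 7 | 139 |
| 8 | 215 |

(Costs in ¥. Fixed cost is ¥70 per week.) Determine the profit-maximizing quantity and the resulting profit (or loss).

Compute π = P·y − TC at each output: y=0: -70; y=1: -32; y=2: 15; y=3: 68; y=4: 117; y=5: 160; y=6: 188; y=7: 197; y=8: 179.
Profit is maximized at y = 7. AVC there is 139/7 = ¥19.86 ≤ P, so producing beats shutting down (which would give -¥70).

y = 7; profit = ¥197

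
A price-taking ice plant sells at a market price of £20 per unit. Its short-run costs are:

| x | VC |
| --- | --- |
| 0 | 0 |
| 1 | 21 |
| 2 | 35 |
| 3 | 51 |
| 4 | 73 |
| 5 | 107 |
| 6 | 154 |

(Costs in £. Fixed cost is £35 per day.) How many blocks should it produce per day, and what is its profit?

Profit at each row (π = 20x − TC): x=0: -35; x=1: -36; x=2: -30; x=3: -26; x=4: -28; x=5: -42; x=6: -69.
Profit is maximized at x = 3. AVC there is 51/3 = £17 ≤ P, so producing beats shutting down (which would give -£35).

x = 3; profit = -£26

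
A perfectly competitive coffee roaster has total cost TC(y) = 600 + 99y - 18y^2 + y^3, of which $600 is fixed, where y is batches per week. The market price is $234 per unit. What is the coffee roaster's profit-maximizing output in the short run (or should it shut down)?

Produce at y = 15

From TC, MC = TC'(y) = 99 - 36y + 3y^2 and AVC = VC/y = 99 - 18y + y^2.
The AVC parabola has its vertex at y = 18/2 = 9, where AVC = 99 - 18·9 + 9^2 = $18.
Since P = $234 ≥ min AVC = $18, price covers variable cost and the firm should produce.
Solving P = MC: -135 - 36y + 3y^2 = 0 ⇒ y = -3 or 15. On the upward-sloping branch, y* = 15.
Check: AVC at y = 15 is $54 ≤ P, so revenue covers variable cost.
Profit = P·y − TC = 234·15 − 1410 = $2100.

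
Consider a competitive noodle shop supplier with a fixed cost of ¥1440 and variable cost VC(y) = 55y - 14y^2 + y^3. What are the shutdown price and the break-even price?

Shutdown price = ¥6; break-even price = ¥151

Shutdown price = min AVC. AVC = 55 - 14y + y^2, with vertex at y = 7 and minimum ¥6.
ATC = 1440/y + 55 - 14y + y^2. Setting dATC/dy = −1440/y^2 − 14 + 2y = 0 gives y = 12 (since 2·12^3 − 14·12^2 = 1440).
min ATC = 1440/12 + 55 − 14·12 + 12^2 = ¥151. That is the break-even price.
For ¥6 ≤ P < ¥151 the firm produces at a loss; below ¥6 it shuts down.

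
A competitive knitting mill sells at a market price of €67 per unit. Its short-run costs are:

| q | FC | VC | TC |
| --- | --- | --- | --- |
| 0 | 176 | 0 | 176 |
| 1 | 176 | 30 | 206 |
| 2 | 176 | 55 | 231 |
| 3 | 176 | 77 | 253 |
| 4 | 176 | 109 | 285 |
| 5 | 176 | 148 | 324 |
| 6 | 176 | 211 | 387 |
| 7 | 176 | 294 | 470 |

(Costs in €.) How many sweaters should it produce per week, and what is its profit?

Tabulate TR − TC: q=0: -176; q=1: -139; q=2: -97; q=3: -52; q=4: -17; q=5: 11; q=6: 15; q=7: -1.
Profit is maximized at q = 6. AVC there is 211/6 = €35.17 ≤ P, so producing beats shutting down (which would give -€176).

q = 6; profit = €15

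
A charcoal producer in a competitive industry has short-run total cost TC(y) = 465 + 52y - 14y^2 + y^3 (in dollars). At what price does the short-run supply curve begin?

Short-run supply begins at min AVC. From VC = 52y - 14y^2 + y^3, AVC = 52 - 14y + y^2.
At the minimum of AVC, MC = AVC. MC = 52 - 28y + 3y^2; setting MC = AVC gives 2y^2 - 14y = 0, so y = 7. min AVC = 3.
For P < $3 the firm produces nothing.

$3 per unit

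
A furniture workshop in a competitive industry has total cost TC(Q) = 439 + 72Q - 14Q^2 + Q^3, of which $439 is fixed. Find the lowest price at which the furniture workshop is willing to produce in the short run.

$23 per unit

The shutdown price is the minimum of AVC. VC = 72Q - 14Q^2 + Q^3, so AVC = 72 - 14Q + Q^2.
At the minimum of AVC, MC = AVC. MC = 72 - 28Q + 3Q^2; setting MC = AVC gives 2Q^2 - 14Q = 0, so Q = 7. min AVC = 23.
For P < $23 the firm produces nothing.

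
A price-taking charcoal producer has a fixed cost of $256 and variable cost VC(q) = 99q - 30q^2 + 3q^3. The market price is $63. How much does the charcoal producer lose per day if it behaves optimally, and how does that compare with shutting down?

AVC = 99 - 30q + 3q^2 has its minimum $24 at q = 5; price $63 clears that bar, so the firm operates.
With MC = 99 - 60q + 9q^2, P = MC on the upward-sloping part at q* = 6.
TR = 63·6 = 378. TC = 256 + 162 = 418. Profit = 378 − 418 = -$40.
By producing, the firm covers all variable cost plus $216 of fixed cost; shutting down would lose the full $256.

Profit = -$40 at q = 6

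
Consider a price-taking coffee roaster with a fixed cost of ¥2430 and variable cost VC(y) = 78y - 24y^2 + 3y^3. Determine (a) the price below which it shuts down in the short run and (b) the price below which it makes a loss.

Shutdown price = min AVC. AVC = 78 - 24y + 3y^2, with vertex at y = 4 and minimum ¥30.
ATC = 2430/y + 78 - 24y + 3y^2. Setting dATC/dy = −2430/y^2 − 24 + 6y = 0 gives y = 9 (since 6·9^3 − 24·9^2 = 2430).
min ATC = 2430/9 + 78 − 24·9 + 3·9^2 = ¥375. That is the break-even price.
Between these two prices the firm operates at a loss; above ¥375 it earns a profit.

Shutdown price = ¥30; break-even price = ¥375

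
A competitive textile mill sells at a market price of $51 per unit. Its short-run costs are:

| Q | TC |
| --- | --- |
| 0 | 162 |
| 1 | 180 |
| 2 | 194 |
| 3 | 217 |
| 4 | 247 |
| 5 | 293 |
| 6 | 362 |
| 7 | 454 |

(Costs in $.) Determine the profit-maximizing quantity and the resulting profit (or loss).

Compute π = P·Q − TC at each output: Q=0: -162; Q=1: -129; Q=2: -92; Q=3: -64; Q=4: -43; Q=5: -38; Q=6: -56; Q=7: -97.
Profit is maximized at Q = 5. AVC there is 131/5 = $26.20 ≤ P, so producing beats shutting down (which would give -$162).

Q = 5; profit = -$38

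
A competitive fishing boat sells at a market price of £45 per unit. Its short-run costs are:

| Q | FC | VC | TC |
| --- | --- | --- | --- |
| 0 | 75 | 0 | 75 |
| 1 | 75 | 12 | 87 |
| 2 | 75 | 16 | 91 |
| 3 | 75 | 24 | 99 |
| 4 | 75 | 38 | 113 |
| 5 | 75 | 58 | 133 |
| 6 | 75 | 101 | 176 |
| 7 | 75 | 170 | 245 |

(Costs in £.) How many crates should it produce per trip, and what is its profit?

Q = 6; profit = £94

Profit at each row (π = 45Q − TC): Q=0: -75; Q=1: -42; Q=2: -1; Q=3: 36; Q=4: 67; Q=5: 92; Q=6: 94; Q=7: 70.
Profit is maximized at Q = 6. AVC there is 101/6 = £16.83 ≤ P, so producing beats shutting down (which would give -£75).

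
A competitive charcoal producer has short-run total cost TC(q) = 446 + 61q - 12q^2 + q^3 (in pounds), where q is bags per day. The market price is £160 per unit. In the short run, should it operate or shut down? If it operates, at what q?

Produce at q = 11

From TC, MC = TC'(q) = 61 - 24q + 3q^2 and AVC = VC/q = 61 - 12q + q^2.
The AVC parabola has its vertex at q = 12/2 = 6, where AVC = 61 - 12·6 + 6^2 = £25.
Because £160 ≥ £25, revenue can cover variable cost; the firm operates.
P = MC gives -99 - 24q + 3q^2 = 0, with roots -3 and 11. Take the larger (rising MC): q* = 11.
Check: AVC at q = 11 is £50 ≤ P, so revenue covers variable cost.
Profit = P·q − TC = 160·11 − 996 = £764.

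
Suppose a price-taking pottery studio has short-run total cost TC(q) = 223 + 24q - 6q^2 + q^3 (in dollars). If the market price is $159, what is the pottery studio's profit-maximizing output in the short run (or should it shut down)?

Variable cost is VC = 24q - 6q^2 + q^3, so AVC = VC/q = 24 - 6q + q^2 and MC = dTC/dq = 24 - 12q + 3q^2.
AVC is minimized where dAVC/dq = -6 + 2q = 0, at q = 3; min AVC = 24 - 6·3 + 3^2 = $15.
Since P = $159 ≥ min AVC = $15, price covers variable cost and the firm should produce.
Set P = MC: 159 = 24 - 12q + 3q^2 → -135 - 12q + 3q^2 = 0. The roots are q = -5 and q = 9; the profit-maximizing output is on the rising part of MC, so q* = 9.
Check: AVC at q = 9 is $51 ≤ P, so revenue covers variable cost.
Profit = P·q − TC = 159·9 − 682 = $749.

Produce at q = 9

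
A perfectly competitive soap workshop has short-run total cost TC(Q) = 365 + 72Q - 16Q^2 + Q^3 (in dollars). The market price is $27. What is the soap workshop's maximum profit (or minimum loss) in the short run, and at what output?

Profit = -$203 at Q = 9

AVC = 72 - 16Q + Q^2 has its minimum $8 at Q = 8; price $27 clears that bar, so the firm operates.
MC = 72 - 32Q + 3Q^2. Setting P = MC and taking the root on the rising branch gives Q* = 9.
TR = 27·9 = 243. TC = 365 + 81 = 446. Profit = 243 − 446 = -$203.
By producing, the firm covers all variable cost plus $162 of fixed cost; shutting down would lose the full $365.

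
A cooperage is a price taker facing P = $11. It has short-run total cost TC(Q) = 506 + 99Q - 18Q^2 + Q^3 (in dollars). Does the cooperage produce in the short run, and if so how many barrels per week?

Variable cost is VC = 99Q - 18Q^2 + Q^3, so AVC = VC/Q = 99 - 18Q + Q^2 and MC = dTC/dQ = 99 - 36Q + 3Q^2.
AVC is minimized where dAVC/dQ = -18 + 2Q = 0, at Q = 9; min AVC = 99 - 18·9 + 9^2 = $18.
Since P = $11 < min AVC = $18, price fails to cover variable cost at any output.
Shutting down limits the loss to fixed cost, $506.

Shut down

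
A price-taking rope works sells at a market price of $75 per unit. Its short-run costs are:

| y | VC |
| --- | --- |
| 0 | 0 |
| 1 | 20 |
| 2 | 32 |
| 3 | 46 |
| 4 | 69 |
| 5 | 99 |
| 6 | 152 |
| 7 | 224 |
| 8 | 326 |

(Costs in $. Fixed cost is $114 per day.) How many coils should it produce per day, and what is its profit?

Compute π = P·y − TC at each output: y=0: -114; y=1: -59; y=2: 4; y=3: 65; y=4: 117; y=5: 162; y=6: 184; y=7: 187; y=8: 160.
Profit is maximized at y = 7. AVC there is 224/7 = $32 ≤ P, so producing beats shutting down (which would give -$114).

y = 7; profit = $187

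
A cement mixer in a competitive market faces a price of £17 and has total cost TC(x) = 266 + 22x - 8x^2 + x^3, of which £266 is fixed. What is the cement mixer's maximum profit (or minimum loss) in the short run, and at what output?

AVC = 22 - 8x + x^2 has its minimum £6 at x = 4; price £17 clears that bar, so the firm operates.
MC = 22 - 16x + 3x^2. Setting P = MC and taking the root on the rising branch gives x* = 5.
TR = 17·5 = 85. TC = 266 + 35 = 301. Profit = 85 − 301 = -£216.
Shutting down would mean losing the fixed cost of £266, so operating at a loss of £216 is better by £50.

Profit = -£216 at x = 5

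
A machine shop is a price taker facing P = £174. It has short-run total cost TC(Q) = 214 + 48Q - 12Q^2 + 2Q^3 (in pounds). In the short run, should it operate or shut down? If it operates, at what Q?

Variable cost is VC = 48Q - 12Q^2 + 2Q^3, so AVC = VC/Q = 48 - 12Q + 2Q^2 and MC = dTC/dQ = 48 - 24Q + 6Q^2.
The AVC parabola has its vertex at Q = 12/4 = 3, where AVC = 48 - 12·3 + 2·3^2 = £30.
Since P = £174 ≥ min AVC = £30, price covers variable cost and the firm should produce.
Solving P = MC: -126 - 24Q + 6Q^2 = 0 ⇒ Q = -3 or 7. On the upward-sloping branch, Q* = 7.
Check: AVC at Q = 7 is £62 ≤ P, so revenue covers variable cost.
Profit = P·Q − TC = 174·7 − 648 = £570.

Produce at Q = 7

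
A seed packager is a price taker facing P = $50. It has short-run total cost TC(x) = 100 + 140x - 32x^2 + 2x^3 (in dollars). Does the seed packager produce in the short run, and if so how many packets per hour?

Variable cost is VC = 140x - 32x^2 + 2x^3, so AVC = VC/x = 140 - 32x + 2x^2 and MC = dTC/dx = 140 - 64x + 6x^2.
AVC hits its minimum where MC = AVC, at x = 8, giving min AVC = 140 - 32·8 + 2·8^2 = $12.
Because $50 ≥ $12, revenue can cover variable cost; the firm operates.
Set P = MC: 50 = 140 - 64x + 6x^2 → 90 - 64x + 6x^2 = 0. The roots are x = 5/3 and x = 9; the profit-maximizing output is on the rising part of MC, so x* = 9.
Check: AVC at x = 9 is $14 ≤ P, so revenue covers variable cost.
Profit = P·x − TC = 50·9 − 226 = $224.

Produce at x = 9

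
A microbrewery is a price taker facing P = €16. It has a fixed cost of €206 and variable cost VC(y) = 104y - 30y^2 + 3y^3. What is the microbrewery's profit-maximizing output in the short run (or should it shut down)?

Shut down

From TC, MC = TC'(y) = 104 - 60y + 9y^2 and AVC = VC/y = 104 - 30y + 3y^2.
AVC is minimized where dAVC/dy = -30 + 6y = 0, at y = 5; min AVC = 104 - 30·5 + 3·5^2 = €29.
Since P = €16 < min AVC = €29, price fails to cover variable cost at any output.
Shutting down limits the loss to fixed cost, €206.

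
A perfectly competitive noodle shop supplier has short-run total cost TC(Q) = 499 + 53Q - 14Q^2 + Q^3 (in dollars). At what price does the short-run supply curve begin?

Short-run supply begins at min AVC. From VC = 53Q - 14Q^2 + Q^3, AVC = 53 - 14Q + Q^2.
dAVC/dQ = -14 + 2Q = 0 gives Q = 7. min AVC = 53 - 14·7 + 7^2 = 4.
For P < $4 the firm produces nothing.

$4 per unit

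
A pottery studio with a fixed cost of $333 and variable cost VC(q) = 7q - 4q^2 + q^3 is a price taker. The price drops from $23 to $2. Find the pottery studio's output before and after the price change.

Output falls from 4 to 0 (the firm shuts down)

AVC = 7 - 4q + q^2, minimized at q = 2 where min AVC = $3. MC = 7 - 8q + 3q^2.
With P = $23 above the shutdown price, P = MC gives q = 4.
At P = $2 < min AVC = $3, price no longer covers variable cost at any output, so the firm shuts down: q = 0.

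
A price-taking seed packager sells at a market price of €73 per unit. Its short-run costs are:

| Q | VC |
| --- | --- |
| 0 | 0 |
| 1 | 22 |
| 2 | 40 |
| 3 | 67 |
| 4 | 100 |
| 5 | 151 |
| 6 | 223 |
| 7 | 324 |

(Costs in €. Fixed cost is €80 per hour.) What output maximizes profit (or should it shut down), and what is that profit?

Q = 6; profit = €135

Tabulate TR − TC: Q=0: -80; Q=1: -29; Q=2: 26; Q=3: 72; Q=4: 112; Q=5: 134; Q=6: 135; Q=7: 107.
Profit is maximized at Q = 6. AVC there is 223/6 = €37.17 ≤ P, so producing beats shutting down (which would give -€80).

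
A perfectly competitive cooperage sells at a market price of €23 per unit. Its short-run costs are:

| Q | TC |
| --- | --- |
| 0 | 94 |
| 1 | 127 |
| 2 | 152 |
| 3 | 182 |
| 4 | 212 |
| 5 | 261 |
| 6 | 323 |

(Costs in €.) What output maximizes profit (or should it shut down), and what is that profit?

Tabulate TR − TC: Q=0: -94; Q=1: -104; Q=2: -106; Q=3: -113; Q=4: -120; Q=5: -146; Q=6: -185.
Profit is highest at Q = 0. Equivalently, the lowest AVC in the table is 58/2 ≈ €29 at Q = 2, and P = €23 falls below it — price never covers variable cost, so the firm shuts down and loses only its fixed cost.

Q = 0 (shut down); profit = -€94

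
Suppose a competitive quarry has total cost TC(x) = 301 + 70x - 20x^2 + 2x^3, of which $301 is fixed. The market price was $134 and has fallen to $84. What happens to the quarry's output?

MC = 70 - 40x + 6x^2; the shutdown threshold is min AVC = $20 (at x = 5).
With P = $134 above the shutdown price, P = MC gives x = 8.
At P = $84 ≥ min AVC, set P = MC: x = 7. The firm stays open but cuts output.

Output falls from 8 to 7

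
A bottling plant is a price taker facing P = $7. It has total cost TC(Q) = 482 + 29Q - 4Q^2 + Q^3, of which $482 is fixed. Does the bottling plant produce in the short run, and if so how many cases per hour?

Strip out fixed cost: VC = 29Q - 4Q^2 + Q^3. Then AVC = 29 - 4Q + Q^2 and MC = 29 - 8Q + 3Q^2.
AVC is minimized where dAVC/dQ = -4 + 2Q = 0, at Q = 2; min AVC = 29 - 4·2 + 2^2 = $25.
With P < min AVC ($7 < $25), every unit sold adds to the loss.
Best response: produce nothing and absorb the $482 fixed cost.

Shut down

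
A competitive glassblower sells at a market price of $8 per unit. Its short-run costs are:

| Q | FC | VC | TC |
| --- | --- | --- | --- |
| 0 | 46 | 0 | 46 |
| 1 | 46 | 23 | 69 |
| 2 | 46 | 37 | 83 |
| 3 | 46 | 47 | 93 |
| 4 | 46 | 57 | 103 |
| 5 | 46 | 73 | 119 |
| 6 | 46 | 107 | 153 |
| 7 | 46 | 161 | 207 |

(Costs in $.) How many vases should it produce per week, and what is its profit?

Tabulate TR − TC: Q=0: -46; Q=1: -61; Q=2: -67; Q=3: -69; Q=4: -71; Q=5: -79; Q=6: -105; Q=7: -151.
Profit is highest at Q = 0. Equivalently, the lowest AVC in the table is 57/4 ≈ $14.25 at Q = 4, and P = $8 falls below it — price never covers variable cost, so the firm shuts down and loses only its fixed cost.

Q = 0 (shut down); profit = -$46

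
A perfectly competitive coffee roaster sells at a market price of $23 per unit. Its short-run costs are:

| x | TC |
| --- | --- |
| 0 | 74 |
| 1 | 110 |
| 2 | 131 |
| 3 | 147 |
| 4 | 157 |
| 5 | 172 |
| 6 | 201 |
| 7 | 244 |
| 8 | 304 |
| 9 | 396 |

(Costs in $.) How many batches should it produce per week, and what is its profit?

x = 5; profit = -$57

Tabulate TR − TC: x=0: -74; x=1: -87; x=2: -85; x=3: -78; x=4: -65; x=5: -57; x=6: -63; x=7: -83; x=8: -120; x=9: -189.
Profit is maximized at x = 5. AVC there is 98/5 = $19.60 ≤ P, so producing beats shutting down (which would give -$74).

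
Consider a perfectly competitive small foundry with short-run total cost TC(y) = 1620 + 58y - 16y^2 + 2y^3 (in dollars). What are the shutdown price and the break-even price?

Shutdown price = min AVC. AVC = 58 - 16y + 2y^2, with vertex at y = 4 and minimum $26.
ATC = 1620/y + 58 - 16y + 2y^2. Setting dATC/dy = −1620/y^2 − 16 + 4y = 0 gives y = 9 (since 4·9^3 − 16·9^2 = 1620).
min ATC = 1620/9 + 58 − 16·9 + 2·9^2 = $256. That is the break-even price.
For $26 ≤ P < $256 the firm produces at a loss; below $26 it shuts down.

Shutdown price = $26; break-even price = $256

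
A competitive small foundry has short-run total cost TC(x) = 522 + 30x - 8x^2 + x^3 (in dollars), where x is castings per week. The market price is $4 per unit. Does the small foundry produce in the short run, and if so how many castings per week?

Shut down

Strip out fixed cost: VC = 30x - 8x^2 + x^3. Then AVC = 30 - 8x + x^2 and MC = 30 - 16x + 3x^2.
AVC hits its minimum where MC = AVC, at x = 4, giving min AVC = 30 - 8·4 + 4^2 = $14.
With P < min AVC ($4 < $14), every unit sold adds to the loss.
Shutting down limits the loss to fixed cost, $522.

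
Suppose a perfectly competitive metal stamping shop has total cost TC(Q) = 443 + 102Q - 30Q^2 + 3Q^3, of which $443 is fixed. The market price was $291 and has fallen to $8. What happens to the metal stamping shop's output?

Output falls from 9 to 0 (the firm shuts down)

AVC = 102 - 30Q + 3Q^2, minimized at Q = 5 where min AVC = $27. MC = 102 - 60Q + 9Q^2.
At P = $291 ≥ min AVC, set P = MC on the rising branch: Q = 9.
At P = $8 < min AVC = $27, price no longer covers variable cost at any output, so the firm shuts down: Q = 0.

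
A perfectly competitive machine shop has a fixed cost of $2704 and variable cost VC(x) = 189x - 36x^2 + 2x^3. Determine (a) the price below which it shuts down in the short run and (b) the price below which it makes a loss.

Shutdown price = $27; break-even price = $267

AVC = 189 - 36x + 2x^2; minimized at x = 9, giving min AVC = $27. That is the shutdown price.
ATC = 2704/x + 189 - 36x + 2x^2. Setting dATC/dx = −2704/x^2 − 36 + 4x = 0 gives x = 13 (since 4·13^3 − 36·13^2 = 2704).
min ATC = 2704/13 + 189 − 36·13 + 2·13^2 = $267. That is the break-even price.
For $27 ≤ P < $267 the firm produces at a loss; below $27 it shuts down.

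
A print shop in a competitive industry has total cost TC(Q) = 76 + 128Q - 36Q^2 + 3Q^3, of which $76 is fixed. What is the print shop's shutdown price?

$20 per unit

Short-run supply begins at min AVC. From VC = 128Q - 36Q^2 + 3Q^3, AVC = 128 - 36Q + 3Q^2.
dAVC/dQ = -36 + 6Q = 0 gives Q = 6. min AVC = 128 - 36·6 + 3·6^2 = 20.
The firm shuts down for any P below $20.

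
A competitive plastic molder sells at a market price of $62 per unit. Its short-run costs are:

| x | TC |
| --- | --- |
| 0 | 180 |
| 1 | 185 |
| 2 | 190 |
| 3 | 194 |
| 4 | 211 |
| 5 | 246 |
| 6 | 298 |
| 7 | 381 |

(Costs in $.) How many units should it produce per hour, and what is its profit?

x = 6; profit = $74

Profit at each row (π = 62x − TC): x=0: -180; x=1: -123; x=2: -66; x=3: -8; x=4: 37; x=5: 64; x=6: 74; x=7: 53.
Profit is maximized at x = 6. AVC there is 118/6 = $19.67 ≤ P, so producing beats shutting down (which would give -$180).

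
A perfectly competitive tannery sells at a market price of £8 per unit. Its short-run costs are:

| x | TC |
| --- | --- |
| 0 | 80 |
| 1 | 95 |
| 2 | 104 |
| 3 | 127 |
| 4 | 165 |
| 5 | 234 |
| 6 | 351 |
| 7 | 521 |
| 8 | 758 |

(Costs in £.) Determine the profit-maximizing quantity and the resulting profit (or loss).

x = 0 (shut down); profit = -£80

Tabulate TR − TC: x=0: -80; x=1: -87; x=2: -88; x=3: -103; x=4: -133; x=5: -194; x=6: -303; x=7: -465; x=8: -694.
Profit is highest at x = 0. Equivalently, the lowest AVC in the table is 24/2 ≈ £12 at x = 2, and P = £8 falls below it — price never covers variable cost, so the firm shuts down and loses only its fixed cost.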